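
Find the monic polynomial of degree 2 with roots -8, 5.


A monic polynomial with roots -8, 5 is:
p(x) = (x + 8)(x - 5)
After multiplying by (x + 8): x + 8
After multiplying by (x - 5): x^2 + 3x - 40

x^2 + 3x - 40


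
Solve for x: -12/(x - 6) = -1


Multiply both sides by (x - 6): -12 = -1(x - 6)
Distribute: -12 = -x + 6
-x = -12 - 6 = -18
x = 18

x = 18


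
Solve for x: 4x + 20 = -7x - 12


Starting with: 4x + 20 = -7x - 12
Move all x terms to left: (4 + 7)x = -12 - 20
Simplify: 11x = -32
Divide both sides by 11: x = -32/11

x = -32/11


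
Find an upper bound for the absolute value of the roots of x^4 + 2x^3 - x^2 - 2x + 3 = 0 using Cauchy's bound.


Cauchy's bound: all roots r satisfy |r| <= 1 + max(|a_i/a_n|) for i = 0,...,n-1
where a_n is the leading coefficient.

Coefficients: [1, 2, -1, -2, 3]
Leading coefficient a_n = 1
Ratios |a_i/a_n|: 2, 1, 2, 3
Maximum ratio: 3
Cauchy's bound: |r| <= 1 + 3 = 4

Upper bound = 4


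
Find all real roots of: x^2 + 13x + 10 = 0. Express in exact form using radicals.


Using the quadratic formula: x = (-b ± sqrt(b^2 - 4ac)) / (2a)
Here a = 1, b = 13, c = 10
Discriminant = b^2 - 4ac = 13^2 - 4(1)(10) = 169 - 40 = 129
Since discriminant = 129 > 0, there are two real roots.
x = (-13 ± sqrt(129)) / 2
Numerically: x ≈ -0.8211 or x ≈ -12.1789

x = (-13 + sqrt(129)) / 2 or x = (-13 - sqrt(129)) / 2


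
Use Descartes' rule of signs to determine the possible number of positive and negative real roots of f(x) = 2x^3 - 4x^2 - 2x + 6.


Descartes' rule of signs:

For positive roots, count sign changes in f(x) = 2x^3 - 4x^2 - 2x + 6:
Signs of coefficients: +, -, -, +
Number of sign changes: 2
Possible positive real roots: 2, 0

For negative roots, examine f(-x) = -2x^3 - 4x^2 + 2x + 6:
Signs of coefficients: -, -, +, +
Number of sign changes: 1
Possible negative real roots: 1

Positive roots: 2 or 0; Negative roots: 1


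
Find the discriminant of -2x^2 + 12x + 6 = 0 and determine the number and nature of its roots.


For ax^2 + bx + c = 0, discriminant D = b^2 - 4ac
Here a = -2, b = 12, c = 6
D = (12)^2 - 4(-2)(6) = 144 + 48 = 192

D = 192 > 0 but not a perfect square
The equation has 2 distinct real irrational roots.

Discriminant = 192, 2 distinct real irrational roots


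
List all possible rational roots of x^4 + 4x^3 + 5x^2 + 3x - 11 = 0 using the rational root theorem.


Rational root theorem: possible roots are ±p/q where:
  p divides the constant term (-11): p ∈ {1, 11}
  q divides the leading coefficient (1): q ∈ {1}

All possible rational roots: -11, -1, 1, 11

-11, -1, 1, 11


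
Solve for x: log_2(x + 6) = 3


Convert to exponential form: x + 6 = 2^3 = 8
x = 8 - 6 = 2
Check: log_2(2 + 6) = log_2(8) = log_2(8) = 3 ✓

x = 2


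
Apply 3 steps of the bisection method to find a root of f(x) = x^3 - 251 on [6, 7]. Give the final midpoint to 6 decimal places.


f(x) = x^3 - 251
f(6) = -35 < 0
f(7) = 92 > 0

Step 1: midpoint = (6.000000 + 7.000000)/2 = 6.500000
  f(6.500000) = 23.625000
  f(mid) > 0, so root is in [6.000000, 6.500000]

Step 2: midpoint = (6.000000 + 6.500000)/2 = 6.250000
  f(6.250000) = -6.859375
  f(mid) < 0, so root is in [6.250000, 6.500000]

Step 3: midpoint = (6.250000 + 6.500000)/2 = 6.375000
  f(6.375000) = 8.083984
  f(mid) > 0, so root is in [6.250000, 6.375000]

midpoint = 6.375000


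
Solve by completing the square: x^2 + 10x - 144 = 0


Start: x^2 + 10x - 144 = 0
Move constant: x^2 + 10x = 144
Half of 10 is 5, squared is 25
Add 25 to both sides: x^2 + 10x + 25 = 169
(x + 5)^2 = 169
x + 5 = ±13
x = -5 + 13 = 8 or x = -5 - 13 = -18

x = -18, x = 8


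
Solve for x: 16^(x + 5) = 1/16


Express both sides with the same base.
1/16 = 16^(-1)
Since the bases match, equate exponents: x + 5 = -1
So x = -1 - (5) = -6

x = -6


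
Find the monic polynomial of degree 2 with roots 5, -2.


A monic polynomial with roots 5, -2 is:
p(x) = (x - 5)(x + 2)
After multiplying by (x - 5): x - 5
After multiplying by (x + 2): x^2 - 3x - 10

x^2 - 3x - 10


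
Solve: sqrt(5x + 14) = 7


Square both sides: 5x + 14 = 7^2 = 49
5x = 49 - 14 = 35
x = 7
Check: sqrt(5*7 + 14) = sqrt(49) = 7 ✓

x = 7


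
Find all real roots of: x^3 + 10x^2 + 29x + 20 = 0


Let p(x) = x^3 + 10x^2 + 29x + 20. By the rational root theorem (leading coefficient 1), any rational root is an integer divisor of 20: try ±1, ±2, ... in turn.
Test x = 1: value = 60 ≠ 0.
Test x = -1: value = 0 ✓, so (x + 1) is a factor.
Synthetic division by (x + 1): bring down 1; 1(-1) + 10 = 9; 9(-1) + 29 = 20; 20(-1) + 20 = 0 → quotient x^2 + 9x + 20, remainder 0.
Solve the quadratic x^2 + 9x + 20 = 0: discriminant = 9^2 - 4(1)(20) = 81 - 80 = 1.
sqrt(1) = 1, so x = (-9 ± 1)/2: x = -4 or x = -5.

x = -5, x = -4, x = -1


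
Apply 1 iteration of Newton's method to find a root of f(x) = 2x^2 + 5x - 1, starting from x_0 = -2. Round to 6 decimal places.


Newton's method: x_(n+1) = x_n - f(x_n)/f'(x_n)
f(x) = 2x^2 + 5x - 1
f'(x) = 4x + 5

Iteration 1:
  f(-2.000000) = -3.000000
  f'(-2.000000) = -3.000000
  x_1 = -2.000000 - (-3.000000)/(-3.000000) = -3.000000

x_1 = -3.000000


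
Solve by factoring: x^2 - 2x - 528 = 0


We need two numbers that multiply to -528 and add to -2.
Those numbers are -24 and 22 (since (-24) * 22 = -528 and (-24) + 22 = -2).
So x^2 - 2x - 528 = (x - 24)(x + 22) = 0
Setting each factor to zero: x = 24 or x = -22

x = -22, x = 24


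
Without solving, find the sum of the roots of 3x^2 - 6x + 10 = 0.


By Vieta's formulas for ax^2 + bx + c = 0:
  Sum of roots = -b/a
  Product of roots = c/a

Here a = 3, b = -6, c = 10
Sum = -(-6)/3 = 2
Product = 10/3 = 10/3

Sum = 2


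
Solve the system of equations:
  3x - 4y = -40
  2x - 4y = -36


Using Cramer's rule:
Determinant D = (3)(-4) - (2)(-4) = -12 + 8 = -4
Dx = (-40)(-4) - (-36)(-4) = 160 - 144 = 16
Dy = (3)(-36) - (2)(-40) = -108 + 80 = -28
x = Dx/D = 16/-4 = -4
y = Dy/D = -28/-4 = 7

x = -4, y = 7


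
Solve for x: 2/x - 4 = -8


Subtract -4 from both sides: 2/x = -4
Multiply both sides by x: 2 = -4 * x
Divide by -4: x = -1/2

x = -1/2


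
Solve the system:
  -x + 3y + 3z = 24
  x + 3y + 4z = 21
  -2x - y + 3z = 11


Using Cramer's rule. Expand each determinant along the first row.
D  = (-1)*[3*3 - 4*(-1)] - 3*[1*3 - 4*(-2)] + 3*[1*(-1) - 3*(-2)]
  = (-1)*(13) - 3*(11) + 3*(5) = -31
Dx = 24*[3*3 - 4*(-1)] - 3*[21*3 - 4*11] + 3*[21*(-1) - 3*11]
  = 24*(13) - 3*(19) + 3*(-54) = 93
Dy = (-1)*[21*3 - 4*11] - 24*[1*3 - 4*(-2)] + 3*[1*11 - 21*(-2)]
  = (-1)*(19) - 24*(11) + 3*(53) = -124
Dz = (-1)*[3*11 - 21*(-1)] - 3*[1*11 - 21*(-2)] + 24*[1*(-1) - 3*(-2)]
  = (-1)*(54) - 3*(53) + 24*(5) = -93
x = Dx/D = 93/-31 = -3, y = Dy/D = -124/-31 = 4, z = Dz/D = -93/-31 = 3
Check eq1: (-1)(-3) + (3)(4) + (3)(3) = 24 = 24 ✓
Check eq2: (1)(-3) + (3)(4) + (4)(3) = 21 = 21 ✓
Check eq3: (-2)(-3) + (-1)(4) + (3)(3) = 11 = 11 ✓

x = -3, y = 4, z = 3


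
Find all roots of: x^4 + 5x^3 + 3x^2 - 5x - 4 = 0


Let p(x) = x^4 + 5x^3 + 3x^2 - 5x - 4. By the rational root theorem (leading coefficient 1), any rational root is an integer divisor of 4: try ±1, ±2, ... in turn.
Test x = 1: value = 0 ✓, so (x - 1) is a factor.
Synthetic division by (x - 1): bring down 1; 1(1) + 5 = 6; 6(1) + 3 = 9; 9(1) - 5 = 4; 4(1) - 4 = 0 → quotient x^3 + 6x^2 + 9x + 4, remainder 0.
Continue with the quotient x^3 + 6x^2 + 9x + 4 (candidates must divide 4; re-test x = 1 first in case it repeats).
Test x = 1: value = 20 ≠ 0.
Test x = -1: value = 0 ✓, so (x + 1) is a factor.
Synthetic division by (x + 1): bring down 1; 1(-1) + 6 = 5; 5(-1) + 9 = 4; 4(-1) + 4 = 0 → quotient x^2 + 5x + 4, remainder 0.
Solve the quadratic x^2 + 5x + 4 = 0: discriminant = 5^2 - 4(1)(4) = 25 - 16 = 9.
sqrt(9) = 3, so x = (-5 ± 3)/2: x = -1 or x = -4.
Collecting all roots found:

x = -4, x = -1 (multiplicity 2), x = 1


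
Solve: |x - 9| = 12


An absolute value equation |expr| = 12 gives two cases:
Case 1: x - 9 = 12
  x = 21, so x = 21
Case 2: x - 9 = -12
  x = -3, so x = -3

x = -3, x = 21


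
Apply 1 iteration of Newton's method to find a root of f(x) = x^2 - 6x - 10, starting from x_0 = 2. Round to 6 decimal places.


Newton's method: x_(n+1) = x_n - f(x_n)/f'(x_n)
f(x) = x^2 - 6x - 10
f'(x) = 2x - 6

Iteration 1:
  f(2.000000) = -18.000000
  f'(2.000000) = -2.000000
  x_1 = 2.000000 - (-18.000000)/(-2.000000) = -7.000000

x_1 = -7.000000


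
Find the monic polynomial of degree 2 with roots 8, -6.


A monic polynomial with roots 8, -6 is:
p(x) = (x - 8)(x + 6)
After multiplying by (x - 8): x - 8
After multiplying by (x + 6): x^2 - 2x - 48

x^2 - 2x - 48


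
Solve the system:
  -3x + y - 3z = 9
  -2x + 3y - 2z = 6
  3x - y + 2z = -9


Using Cramer's rule. Expand each determinant along the first row.
D  = (-3)*[3*2 - (-2)*(-1)] - 1*[(-2)*2 - (-2)*3] + (-3)*[(-2)*(-1) - 3*3]
  = (-3)*(4) - 1*(2) + (-3)*(-7) = 7
Dx = 9*[3*2 - (-2)*(-1)] - 1*[6*2 - (-2)*(-9)] + (-3)*[6*(-1) - 3*(-9)]
  = 9*(4) - 1*(-6) + (-3)*(21) = -21
Dy = (-3)*[6*2 - (-2)*(-9)] - 9*[(-2)*2 - (-2)*3] + (-3)*[(-2)*(-9) - 6*3]
  = (-3)*(-6) - 9*(2) + (-3)*(0) = 0
Dz = (-3)*[3*(-9) - 6*(-1)] - 1*[(-2)*(-9) - 6*3] + 9*[(-2)*(-1) - 3*3]
  = (-3)*(-21) - 1*(0) + 9*(-7) = 0
x = Dx/D = -21/7 = -3, y = Dy/D = 0/7 = 0, z = Dz/D = 0/7 = 0
Check eq1: (-3)(-3) + (1)(0) + (-3)(0) = 9 = 9 ✓
Check eq2: (-2)(-3) + (3)(0) + (-2)(0) = 6 = 6 ✓
Check eq3: (3)(-3) + (-1)(0) + (2)(0) = -9 = -9 ✓

x = -3, y = 0, z = 0


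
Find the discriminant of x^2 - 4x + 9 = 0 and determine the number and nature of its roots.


For ax^2 + bx + c = 0, discriminant D = b^2 - 4ac
Here a = 1, b = -4, c = 9
D = (-4)^2 - 4(1)(9) = 16 - 36 = -20

D = -20 < 0
The equation has no real roots (2 complex conjugate roots).

Discriminant = -20, no real roots (2 complex conjugate roots)


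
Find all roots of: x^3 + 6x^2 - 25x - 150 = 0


Let p(x) = x^3 + 6x^2 - 25x - 150. By the rational root theorem (leading coefficient 1), any rational root is an integer divisor of 150: try ±1, ±2, ... in turn.
Test x = 1: value = -168 ≠ 0.
Test x = -1: value = -120 ≠ 0.
Test x = 2: value = -168 ≠ 0.
Test x = -2: value = -84 ≠ 0.
Test x = 3: value = -144 ≠ 0.
Test x = -3: value = -48 ≠ 0.
Test x = 5: value = 0 ✓, so (x - 5) is a factor.
Synthetic division by (x - 5): bring down 1; 1(5) + 6 = 11; 11(5) - 25 = 30; 30(5) - 150 = 0 → quotient x^2 + 11x + 30, remainder 0.
Solve the quadratic x^2 + 11x + 30 = 0: discriminant = 11^2 - 4(1)(30) = 121 - 120 = 1.
sqrt(1) = 1, so x = (-11 ± 1)/2: x = -5 or x = -6.
Collecting all roots found:

x = -6, x = -5, x = 5


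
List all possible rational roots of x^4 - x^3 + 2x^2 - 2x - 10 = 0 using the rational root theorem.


Rational root theorem: possible roots are ±p/q where:
  p divides the constant term (-10): p ∈ {1, 2, 5, 10}
  q divides the leading coefficient (1): q ∈ {1}

All possible rational roots: -10, -5, -2, -1, 1, 2, 5, 10

-10, -5, -2, -1, 1, 2, 5, 10


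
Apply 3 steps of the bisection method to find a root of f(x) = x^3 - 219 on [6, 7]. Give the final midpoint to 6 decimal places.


f(x) = x^3 - 219
f(6) = -3 < 0
f(7) = 124 > 0

Step 1: midpoint = (6.000000 + 7.000000)/2 = 6.500000
  f(6.500000) = 55.625000
  f(mid) > 0, so root is in [6.000000, 6.500000]

Step 2: midpoint = (6.000000 + 6.500000)/2 = 6.250000
  f(6.250000) = 25.140625
  f(mid) > 0, so root is in [6.000000, 6.250000]

Step 3: midpoint = (6.000000 + 6.250000)/2 = 6.125000
  f(6.125000) = 10.783203
  f(mid) > 0, so root is in [6.000000, 6.125000]

midpoint = 6.125000


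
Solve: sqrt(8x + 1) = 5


Square both sides: 8x + 1 = 5^2 = 25
8x = 25 - 1 = 24
x = 3
Check: sqrt(8*3 + 1) = sqrt(25) = 5 ✓

x = 3


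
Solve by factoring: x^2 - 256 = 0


We need two numbers that multiply to -256 and add to 0.
Those numbers are 16 and -16 (since 16 * (-16) = -256 and 16 + (-16) = 0).
So x^2 - 256 = (x + 16)(x - 16) = 0
Setting each factor to zero: x = -16 or x = 16

x = -16, x = 16


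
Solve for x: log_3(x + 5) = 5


Convert to exponential form: x + 5 = 3^5 = 243
x = 243 - 5 = 238
Check: log_3(238 + 5) = log_3(243) = log_3(243) = 5 ✓

x = 238


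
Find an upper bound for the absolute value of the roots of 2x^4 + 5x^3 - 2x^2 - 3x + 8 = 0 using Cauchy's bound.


Cauchy's bound: all roots r satisfy |r| <= 1 + max(|a_i/a_n|) for i = 0,...,n-1
where a_n is the leading coefficient.

Coefficients: [2, 5, -2, -3, 8]
Leading coefficient a_n = 2
Ratios |a_i/a_n|: 5/2, 1, 3/2, 4
Maximum ratio: 4
Cauchy's bound: |r| <= 1 + 4 = 5

Upper bound = 5


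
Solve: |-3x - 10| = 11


An absolute value equation |expr| = 11 gives two cases:
Case 1: -3x - 10 = 11
  -3x = 21, so x = -7
Case 2: -3x - 10 = -11
  -3x = -1, so x = 1/3

x = -7, x = 1/3


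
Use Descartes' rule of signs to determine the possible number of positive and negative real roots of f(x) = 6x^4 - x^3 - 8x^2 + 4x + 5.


Descartes' rule of signs:

For positive roots, count sign changes in f(x) = 6x^4 - x^3 - 8x^2 + 4x + 5:
Signs of coefficients: +, -, -, +, +
Number of sign changes: 2
Possible positive real roots: 2, 0

For negative roots, examine f(-x) = 6x^4 + x^3 - 8x^2 - 4x + 5:
Signs of coefficients: +, +, -, -, +
Number of sign changes: 2
Possible negative real roots: 2, 0

Positive roots: 2 or 0; Negative roots: 2 or 0


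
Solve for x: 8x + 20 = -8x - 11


Starting with: 8x + 20 = -8x - 11
Move all x terms to left: (8 + 8)x = -11 - 20
Simplify: 16x = -31
Divide both sides by 16: x = -31/16

x = -31/16


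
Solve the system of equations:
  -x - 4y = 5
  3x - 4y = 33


Using Cramer's rule:
Determinant D = (-1)(-4) - (3)(-4) = 4 + 12 = 16
Dx = (5)(-4) - (33)(-4) = -20 + 132 = 112
Dy = (-1)(33) - (3)(5) = -33 - 15 = -48
x = Dx/D = 112/16 = 7
y = Dy/D = -48/16 = -3

x = 7, y = -3


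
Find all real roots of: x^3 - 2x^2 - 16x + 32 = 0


Let p(x) = x^3 - 2x^2 - 16x + 32. By the rational root theorem (leading coefficient 1), any rational root is an integer divisor of 32: try ±1, ±2, ... in turn.
Test x = 1: value = 15 ≠ 0.
Test x = -1: value = 45 ≠ 0.
Test x = 2: value = 0 ✓, so (x - 2) is a factor.
Synthetic division by (x - 2): bring down 1; 1(2) - 2 = 0; 0(2) - 16 = -16; (-16)(2) + 32 = 0 → quotient x^2 - 16, remainder 0.
Solve the quadratic x^2 - 16 = 0: discriminant = 0^2 - 4(1)(-16) = 0 + 64 = 64.
sqrt(64) = 8, so x = (0 ± 8)/2: x = 4 or x = -4.

x = -4, x = 2, x = 4


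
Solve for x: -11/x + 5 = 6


Subtract 5 from both sides: -11/x = 1
Multiply both sides by x: -11 = 1 * x
Divide by 1: x = -11

x = -11


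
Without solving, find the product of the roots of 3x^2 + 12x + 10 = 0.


By Vieta's formulas for ax^2 + bx + c = 0:
  Sum of roots = -b/a
  Product of roots = c/a

Here a = 3, b = 12, c = 10
Sum = -(12)/3 = -4
Product = 10/3 = 10/3

Product = 10/3


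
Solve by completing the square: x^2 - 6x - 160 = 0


Start: x^2 - 6x - 160 = 0
Move constant: x^2 - 6x = 160
Half of -6 is -3, squared is 9
Add 9 to both sides: x^2 - 6x + 9 = 169
(x - 3)^2 = 169
x - 3 = ±13
x = 3 + 13 = 16 or x = 3 - 13 = -10

x = -10, x = 16


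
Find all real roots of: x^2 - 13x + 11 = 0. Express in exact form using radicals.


Using the quadratic formula: x = (-b ± sqrt(b^2 - 4ac)) / (2a)
Here a = 1, b = -13, c = 11
Discriminant = b^2 - 4ac = (-13)^2 - 4(1)(11) = 169 - 44 = 125
Since discriminant = 125 > 0, there are two real roots.
x = (13 ± 5*sqrt(5)) / 2
Numerically: x ≈ 12.0902 or x ≈ 0.9098

x = (13 + 5*sqrt(5)) / 2 or x = (13 - 5*sqrt(5)) / 2


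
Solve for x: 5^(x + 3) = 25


Express both sides with the same base.
25 = 5^2
Since the bases match, equate exponents: x + 3 = 2
So x = 2 - (3) = -1

x = -1


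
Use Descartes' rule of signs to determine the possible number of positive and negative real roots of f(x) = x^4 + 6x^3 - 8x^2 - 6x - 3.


Descartes' rule of signs:

For positive roots, count sign changes in f(x) = x^4 + 6x^3 - 8x^2 - 6x - 3:
Signs of coefficients: +, +, -, -, -
Number of sign changes: 1
Possible positive real roots: 1

For negative roots, examine f(-x) = x^4 - 6x^3 - 8x^2 + 6x - 3:
Signs of coefficients: +, -, -, +, -
Number of sign changes: 3
Possible negative real roots: 3, 1

Positive roots: 1; Negative roots: 3 or 1


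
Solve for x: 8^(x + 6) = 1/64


Express both sides with the same base.
1/64 = 8^(-2)
Since the bases match, equate exponents: x + 6 = -2
So x = -2 - (6) = -8

x = -8


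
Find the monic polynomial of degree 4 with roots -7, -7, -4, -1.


A monic polynomial with roots -7, -7, -4, -1 is:
p(x) = (x + 7)(x + 7)(x + 4)(x + 1)
After multiplying by (x + 7): x + 7
After multiplying by (x + 7): x^2 + 14x + 49
After multiplying by (x + 4): x^3 + 18x^2 + 105x + 196
After multiplying by (x + 1): x^4 + 19x^3 + 123x^2 + 301x + 196

x^4 + 19x^3 + 123x^2 + 301x + 196


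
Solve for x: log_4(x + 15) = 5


Convert to exponential form: x + 15 = 4^5 = 1024
x = 1024 - 15 = 1009
Check: log_4(1009 + 15) = log_4(1024) = log_4(1024) = 5 ✓

x = 1009


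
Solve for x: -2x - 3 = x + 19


Starting with: -2x - 3 = x + 19
Move all x terms to left: (-2 - 1)x = 19 + 3
Simplify: -3x = 22
Divide both sides by -3: x = -22/3

x = -22/3


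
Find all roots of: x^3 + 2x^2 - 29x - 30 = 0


Let p(x) = x^3 + 2x^2 - 29x - 30. By the rational root theorem (leading coefficient 1), any rational root is an integer divisor of 30: try ±1, ±2, ... in turn.
Test x = 1: value = -56 ≠ 0.
Test x = -1: value = 0 ✓, so (x + 1) is a factor.
Synthetic division by (x + 1): bring down 1; 1(-1) + 2 = 1; 1(-1) - 29 = -30; (-30)(-1) - 30 = 0 → quotient x^2 + x - 30, remainder 0.
Solve the quadratic x^2 + x - 30 = 0: discriminant = 1^2 - 4(1)(-30) = 1 + 120 = 121.
sqrt(121) = 11, so x = (-1 ± 11)/2: x = 5 or x = -6.
Collecting all roots found:

x = -6, x = -1, x = 5


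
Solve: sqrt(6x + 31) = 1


Square both sides: 6x + 31 = 1^2 = 1
6x = 1 - 31 = -30
x = -5
Check: sqrt(6*(-5) + 31) = sqrt(1) = 1 ✓

x = -5


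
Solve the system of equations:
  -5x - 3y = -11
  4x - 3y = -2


Using Cramer's rule:
Determinant D = (-5)(-3) - (4)(-3) = 15 + 12 = 27
Dx = (-11)(-3) - (-2)(-3) = 33 - 6 = 27
Dy = (-5)(-2) - (4)(-11) = 10 + 44 = 54
x = Dx/D = 27/27 = 1
y = Dy/D = 54/27 = 2

x = 1, y = 2


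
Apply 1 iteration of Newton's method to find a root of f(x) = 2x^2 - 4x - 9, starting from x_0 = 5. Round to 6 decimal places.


Newton's method: x_(n+1) = x_n - f(x_n)/f'(x_n)
f(x) = 2x^2 - 4x - 9
f'(x) = 4x - 4

Iteration 1:
  f(5.000000) = 21.000000
  f'(5.000000) = 16.000000
  x_1 = 5.000000 - (21.000000)/(16.000000) = 3.687500

x_1 = 3.687500


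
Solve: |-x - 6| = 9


An absolute value equation |expr| = 9 gives two cases:
Case 1: -x - 6 = 9
  -x = 15, so x = -15
Case 2: -x - 6 = -9
  -x = -3, so x = 3

x = -15, x = 3


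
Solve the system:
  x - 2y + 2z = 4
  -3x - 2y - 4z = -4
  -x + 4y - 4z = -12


Using Cramer's rule. Expand each determinant along the first row.
D  = 1*[(-2)*(-4) - (-4)*4] - (-2)*[(-3)*(-4) - (-4)*(-1)] + 2*[(-3)*4 - (-2)*(-1)]
  = 1*(24) - (-2)*(8) + 2*(-14) = 12
Dx = 4*[(-2)*(-4) - (-4)*4] - (-2)*[(-4)*(-4) - (-4)*(-12)] + 2*[(-4)*4 - (-2)*(-12)]
  = 4*(24) - (-2)*(-32) + 2*(-40) = -48
Dy = 1*[(-4)*(-4) - (-4)*(-12)] - 4*[(-3)*(-4) - (-4)*(-1)] + 2*[(-3)*(-12) - (-4)*(-1)]
  = 1*(-32) - 4*(8) + 2*(32) = 0
Dz = 1*[(-2)*(-12) - (-4)*4] - (-2)*[(-3)*(-12) - (-4)*(-1)] + 4*[(-3)*4 - (-2)*(-1)]
  = 1*(40) - (-2)*(32) + 4*(-14) = 48
x = Dx/D = -48/12 = -4, y = Dy/D = 0/12 = 0, z = Dz/D = 48/12 = 4
Check eq1: (1)(-4) + (-2)(0) + (2)(4) = 4 = 4 ✓
Check eq2: (-3)(-4) + (-2)(0) + (-4)(4) = -4 = -4 ✓
Check eq3: (-1)(-4) + (4)(0) + (-4)(4) = -12 = -12 ✓

x = -4, y = 0, z = 4


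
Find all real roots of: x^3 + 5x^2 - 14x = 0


The constant term is 0, so x = 0 is a root. Factor out x:
  x(x^2 + 5x - 14) = 0
Solve the quadratic x^2 + 5x - 14 = 0: discriminant = 5^2 - 4(1)(-14) = 25 + 56 = 81.
sqrt(81) = 9, so x = (-5 ± 9)/2: x = 2 or x = -7.

x = -7, x = 0, x = 2


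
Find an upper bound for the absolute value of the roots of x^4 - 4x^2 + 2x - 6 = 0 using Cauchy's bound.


Cauchy's bound: all roots r satisfy |r| <= 1 + max(|a_i/a_n|) for i = 0,...,n-1
where a_n is the leading coefficient.

Coefficients: [1, 0, -4, 2, -6]
Leading coefficient a_n = 1
Ratios |a_i/a_n|: 0, 4, 2, 6
Maximum ratio: 6
Cauchy's bound: |r| <= 1 + 6 = 7

Upper bound = 7


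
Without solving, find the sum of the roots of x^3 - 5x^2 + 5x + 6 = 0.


By Vieta's formulas for x^3 + bx^2 + cx + d = 0:
  r1 + r2 + r3 = -b/a = 5
  r1*r2 + r1*r3 + r2*r3 = c/a = 5
  r1*r2*r3 = -d/a = -6


Sum = 5


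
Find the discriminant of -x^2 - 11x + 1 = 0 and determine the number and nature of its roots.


For ax^2 + bx + c = 0, discriminant D = b^2 - 4ac
Here a = -1, b = -11, c = 1
D = (-11)^2 - 4(-1)(1) = 121 + 4 = 125

D = 125 > 0 but not a perfect square
The equation has 2 distinct real irrational roots.

Discriminant = 125, 2 distinct real irrational roots


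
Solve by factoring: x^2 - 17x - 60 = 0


We need two numbers that multiply to -60 and add to -17.
Those numbers are -20 and 3 (since (-20) * 3 = -60 and (-20) + 3 = -17).
So x^2 - 17x - 60 = (x - 20)(x + 3) = 0
Setting each factor to zero: x = 20 or x = -3

x = -3, x = 20


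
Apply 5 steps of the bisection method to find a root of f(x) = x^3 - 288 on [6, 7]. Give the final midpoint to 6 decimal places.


f(x) = x^3 - 288
f(6) = -72 < 0
f(7) = 55 > 0

Step 1: midpoint = (6.000000 + 7.000000)/2 = 6.500000
  f(6.500000) = -13.375000
  f(mid) < 0, so root is in [6.500000, 7.000000]

Step 2: midpoint = (6.500000 + 7.000000)/2 = 6.750000
  f(6.750000) = 19.546875
  f(mid) > 0, so root is in [6.500000, 6.750000]

Step 3: midpoint = (6.500000 + 6.750000)/2 = 6.625000
  f(6.625000) = 2.775391
  f(mid) > 0, so root is in [6.500000, 6.625000]

Step 4: midpoint = (6.500000 + 6.625000)/2 = 6.562500
  f(6.562500) = -5.376709
  f(mid) < 0, so root is in [6.562500, 6.625000]

Step 5: midpoint = (6.562500 + 6.625000)/2 = 6.593750
  f(6.593750) = -1.319977
  f(mid) < 0, so root is in [6.593750, 6.625000]

midpoint = 6.593750


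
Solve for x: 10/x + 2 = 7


Subtract 2 from both sides: 10/x = 5
Multiply both sides by x: 10 = 5 * x
Divide by 5: x = 2

x = 2


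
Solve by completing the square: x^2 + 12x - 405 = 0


Start: x^2 + 12x - 405 = 0
Move constant: x^2 + 12x = 405
Half of 12 is 6, squared is 36
Add 36 to both sides: x^2 + 12x + 36 = 441
(x + 6)^2 = 441
x + 6 = ±21
x = -6 + 21 = 15 or x = -6 - 21 = -27

x = -27, x = 15


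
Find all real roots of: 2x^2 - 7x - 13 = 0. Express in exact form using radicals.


Using the quadratic formula: x = (-b ± sqrt(b^2 - 4ac)) / (2a)
Here a = 2, b = -7, c = -13
Discriminant = b^2 - 4ac = (-7)^2 - 4(2)(-13) = 49 + 104 = 153
Since discriminant = 153 > 0, there are two real roots.
x = (7 ± 3*sqrt(17)) / 4
Numerically: x ≈ 4.8423 or x ≈ -1.3423

x = (7 + 3*sqrt(17)) / 4 or x = (7 - 3*sqrt(17)) / 4


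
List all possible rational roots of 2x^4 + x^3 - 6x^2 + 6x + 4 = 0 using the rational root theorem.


Rational root theorem: possible roots are ±p/q where:
  p divides the constant term (4): p ∈ {1, 2, 4}
  q divides the leading coefficient (2): q ∈ {1, 2}

All possible rational roots: -4, -2, -1, -1/2, 1/2, 1, 2, 4

-4, -2, -1, -1/2, 1/2, 1, 2, 4


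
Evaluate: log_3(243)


We need the exponent such that 3^? = 243
3^5 = 243
Therefore log_3(243) = 5

5


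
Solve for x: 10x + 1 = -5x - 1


Starting with: 10x + 1 = -5x - 1
Move all x terms to left: (10 + 5)x = -1 - 1
Simplify: 15x = -2
Divide both sides by 15: x = -2/15

x = -2/15


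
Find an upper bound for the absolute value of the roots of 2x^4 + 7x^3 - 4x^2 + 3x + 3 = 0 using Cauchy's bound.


Cauchy's bound: all roots r satisfy |r| <= 1 + max(|a_i/a_n|) for i = 0,...,n-1
where a_n is the leading coefficient.

Coefficients: [2, 7, -4, 3, 3]
Leading coefficient a_n = 2
Ratios |a_i/a_n|: 7/2, 2, 3/2, 3/2
Maximum ratio: 7/2
Cauchy's bound: |r| <= 1 + 7/2 = 9/2

Upper bound = 9/2


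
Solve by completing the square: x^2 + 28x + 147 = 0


Start: x^2 + 28x + 147 = 0
Move constant: x^2 + 28x = -147
Half of 28 is 14, squared is 196
Add 196 to both sides: x^2 + 28x + 196 = 49
(x + 14)^2 = 49
x + 14 = ±7
x = -14 + 7 = -7 or x = -14 - 7 = -21

x = -21, x = -7


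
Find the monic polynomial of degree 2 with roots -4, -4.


A monic polynomial with roots -4, -4 is:
p(x) = (x + 4)(x + 4)
After multiplying by (x + 4): x + 4
After multiplying by (x + 4): x^2 + 8x + 16

x^2 + 8x + 16


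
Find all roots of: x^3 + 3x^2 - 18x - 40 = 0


Let p(x) = x^3 + 3x^2 - 18x - 40. By the rational root theorem (leading coefficient 1), any rational root is an integer divisor of 40: try ±1, ±2, ... in turn.
Test x = 1: value = -54 ≠ 0.
Test x = -1: value = -20 ≠ 0.
Test x = 2: value = -56 ≠ 0.
Test x = -2: value = 0 ✓, so (x + 2) is a factor.
Synthetic division by (x + 2): bring down 1; 1(-2) + 3 = 1; 1(-2) - 18 = -20; (-20)(-2) - 40 = 0 → quotient x^2 + x - 20, remainder 0.
Solve the quadratic x^2 + x - 20 = 0: discriminant = 1^2 - 4(1)(-20) = 1 + 80 = 81.
sqrt(81) = 9, so x = (-1 ± 9)/2: x = 4 or x = -5.
Collecting all roots found:

x = -5, x = -2, x = 4


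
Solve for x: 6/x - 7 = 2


Subtract -7 from both sides: 6/x = 9
Multiply both sides by x: 6 = 9 * x
Divide by 9: x = 2/3

x = 2/3


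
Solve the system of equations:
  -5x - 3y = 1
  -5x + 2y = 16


Using Cramer's rule:
Determinant D = (-5)(2) - (-5)(-3) = -10 - 15 = -25
Dx = (1)(2) - (16)(-3) = 2 + 48 = 50
Dy = (-5)(16) - (-5)(1) = -80 + 5 = -75
x = Dx/D = 50/-25 = -2
y = Dy/D = -75/-25 = 3

x = -2, y = 3


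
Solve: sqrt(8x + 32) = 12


Square both sides: 8x + 32 = 12^2 = 144
8x = 144 - 32 = 112
x = 14
Check: sqrt(8*14 + 32) = sqrt(144) = 12 ✓

x = 14


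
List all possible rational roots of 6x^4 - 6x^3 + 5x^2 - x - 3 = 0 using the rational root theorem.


Rational root theorem: possible roots are ±p/q where:
  p divides the constant term (-3): p ∈ {1, 3}
  q divides the leading coefficient (6): q ∈ {1, 2, 3, 6}

All possible rational roots: -3, -3/2, -1, -1/2, -1/3, -1/6, 1/6, 1/3, 1/2, 1, 3/2, 3

-3, -3/2, -1, -1/2, -1/3, -1/6, 1/6, 1/3, 1/2, 1, 3/2, 3


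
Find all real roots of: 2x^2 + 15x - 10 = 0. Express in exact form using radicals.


Using the quadratic formula: x = (-b ± sqrt(b^2 - 4ac)) / (2a)
Here a = 2, b = 15, c = -10
Discriminant = b^2 - 4ac = 15^2 - 4(2)(-10) = 225 + 80 = 305
Since discriminant = 305 > 0, there are two real roots.
x = (-15 ± sqrt(305)) / 4
Numerically: x ≈ 0.6161 or x ≈ -8.1161

x = (-15 + sqrt(305)) / 4 or x = (-15 - sqrt(305)) / 4


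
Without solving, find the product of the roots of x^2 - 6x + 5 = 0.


By Vieta's formulas for ax^2 + bx + c = 0:
  Sum of roots = -b/a
  Product of roots = c/a

Here a = 1, b = -6, c = 5
Sum = -(-6)/1 = 6
Product = 5/1 = 5

Product = 5


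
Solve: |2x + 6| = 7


An absolute value equation |expr| = 7 gives two cases:
Case 1: 2x + 6 = 7
  2x = 1, so x = 1/2
Case 2: 2x + 6 = -7
  2x = -13, so x = -13/2

x = -13/2, x = 1/2


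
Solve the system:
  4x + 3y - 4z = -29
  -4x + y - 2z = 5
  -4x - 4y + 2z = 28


Using Cramer's rule. Expand each determinant along the first row.
D  = 4*[1*2 - (-2)*(-4)] - 3*[(-4)*2 - (-2)*(-4)] + (-4)*[(-4)*(-4) - 1*(-4)]
  = 4*(-6) - 3*(-16) + (-4)*(20) = -56
Dx = (-29)*[1*2 - (-2)*(-4)] - 3*[5*2 - (-2)*28] + (-4)*[5*(-4) - 1*28]
  = (-29)*(-6) - 3*(66) + (-4)*(-48) = 168
Dy = 4*[5*2 - (-2)*28] - (-29)*[(-4)*2 - (-2)*(-4)] + (-4)*[(-4)*28 - 5*(-4)]
  = 4*(66) - (-29)*(-16) + (-4)*(-92) = 168
Dz = 4*[1*28 - 5*(-4)] - 3*[(-4)*28 - 5*(-4)] + (-29)*[(-4)*(-4) - 1*(-4)]
  = 4*(48) - 3*(-92) + (-29)*(20) = -112
x = Dx/D = 168/-56 = -3, y = Dy/D = 168/-56 = -3, z = Dz/D = -112/-56 = 2
Check eq1: (4)(-3) + (3)(-3) + (-4)(2) = -29 = -29 ✓
Check eq2: (-4)(-3) + (1)(-3) + (-2)(2) = 5 = 5 ✓
Check eq3: (-4)(-3) + (-4)(-3) + (2)(2) = 28 = 28 ✓

x = -3, y = -3, z = 2


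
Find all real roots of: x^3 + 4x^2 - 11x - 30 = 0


Let p(x) = x^3 + 4x^2 - 11x - 30. By the rational root theorem (leading coefficient 1), any rational root is an integer divisor of 30: try ±1, ±2, ... in turn.
Test x = 1: value = -36 ≠ 0.
Test x = -1: value = -16 ≠ 0.
Test x = 2: value = -28 ≠ 0.
Test x = -2: value = 0 ✓, so (x + 2) is a factor.
Synthetic division by (x + 2): bring down 1; 1(-2) + 4 = 2; 2(-2) - 11 = -15; (-15)(-2) - 30 = 0 → quotient x^2 + 2x - 15, remainder 0.
Solve the quadratic x^2 + 2x - 15 = 0: discriminant = 2^2 - 4(1)(-15) = 4 + 60 = 64.
sqrt(64) = 8, so x = (-2 ± 8)/2: x = 3 or x = -5.

x = -5, x = -2, x = 3


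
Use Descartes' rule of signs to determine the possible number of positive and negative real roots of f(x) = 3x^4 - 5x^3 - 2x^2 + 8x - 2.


Descartes' rule of signs:

For positive roots, count sign changes in f(x) = 3x^4 - 5x^3 - 2x^2 + 8x - 2:
Signs of coefficients: +, -, -, +, -
Number of sign changes: 3
Possible positive real roots: 3, 1

For negative roots, examine f(-x) = 3x^4 + 5x^3 - 2x^2 - 8x - 2:
Signs of coefficients: +, +, -, -, -
Number of sign changes: 1
Possible negative real roots: 1

Positive roots: 3 or 1; Negative roots: 1


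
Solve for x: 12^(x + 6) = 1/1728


Express both sides with the same base.
1/1728 = 12^(-3)
Since the bases match, equate exponents: x + 6 = -3
So x = -3 - (6) = -9

x = -9


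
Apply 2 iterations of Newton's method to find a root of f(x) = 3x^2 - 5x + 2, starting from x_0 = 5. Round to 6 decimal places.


Newton's method: x_(n+1) = x_n - f(x_n)/f'(x_n)
f(x) = 3x^2 - 5x + 2
f'(x) = 6x - 5

Iteration 1:
  f(5.000000) = 52.000000
  f'(5.000000) = 25.000000
  x_1 = 5.000000 - (52.000000)/(25.000000) = 2.920000

Iteration 2:
  f(2.920000) = 12.979200
  f'(2.920000) = 12.520000
  x_2 = 2.920000 - (12.979200)/(12.520000) = 1.883323

x_2 = 1.883323


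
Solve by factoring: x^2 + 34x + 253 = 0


We need two numbers that multiply to 253 and add to 34.
Those numbers are 11 and 23 (since 11 * 23 = 253 and 11 + 23 = 34).
So x^2 + 34x + 253 = (x + 11)(x + 23) = 0
Setting each factor to zero: x = -11 or x = -23

x = -23, x = -11


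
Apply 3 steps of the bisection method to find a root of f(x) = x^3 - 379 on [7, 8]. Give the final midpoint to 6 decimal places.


f(x) = x^3 - 379
f(7) = -36 < 0
f(8) = 133 > 0

Step 1: midpoint = (7.000000 + 8.000000)/2 = 7.500000
  f(7.500000) = 42.875000
  f(mid) > 0, so root is in [7.000000, 7.500000]

Step 2: midpoint = (7.000000 + 7.500000)/2 = 7.250000
  f(7.250000) = 2.078125
  f(mid) > 0, so root is in [7.000000, 7.250000]

Step 3: midpoint = (7.000000 + 7.250000)/2 = 7.125000
  f(7.125000) = -17.294922
  f(mid) < 0, so root is in [7.125000, 7.250000]

midpoint = 7.125000


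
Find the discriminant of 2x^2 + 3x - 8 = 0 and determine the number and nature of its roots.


For ax^2 + bx + c = 0, discriminant D = b^2 - 4ac
Here a = 2, b = 3, c = -8
D = (3)^2 - 4(2)(-8) = 9 + 64 = 73

D = 73 > 0 but not a perfect square
The equation has 2 distinct real irrational roots.

Discriminant = 73, 2 distinct real irrational roots


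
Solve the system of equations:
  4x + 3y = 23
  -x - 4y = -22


Using Cramer's rule:
Determinant D = (4)(-4) - (-1)(3) = -16 + 3 = -13
Dx = (23)(-4) - (-22)(3) = -92 + 66 = -26
Dy = (4)(-22) - (-1)(23) = -88 + 23 = -65
x = Dx/D = -26/-13 = 2
y = Dy/D = -65/-13 = 5

x = 2, y = 5


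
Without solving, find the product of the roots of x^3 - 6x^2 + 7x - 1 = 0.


By Vieta's formulas for x^3 + bx^2 + cx + d = 0:
  r1 + r2 + r3 = -b/a = 6
  r1*r2 + r1*r3 + r2*r3 = c/a = 7
  r1*r2*r3 = -d/a = 1


Product = 1


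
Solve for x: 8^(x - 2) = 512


Express both sides with the same base.
512 = 8^3
Since the bases match, equate exponents: x - 2 = 3
So x = 3 - (-2) = 5

x = 5


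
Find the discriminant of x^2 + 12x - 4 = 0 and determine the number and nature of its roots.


For ax^2 + bx + c = 0, discriminant D = b^2 - 4ac
Here a = 1, b = 12, c = -4
D = (12)^2 - 4(1)(-4) = 144 + 16 = 160

D = 160 > 0 but not a perfect square
The equation has 2 distinct real irrational roots.

Discriminant = 160, 2 distinct real irrational roots


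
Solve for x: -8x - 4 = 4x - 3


Starting with: -8x - 4 = 4x - 3
Move all x terms to left: (-8 - 4)x = -3 + 4
Simplify: -12x = 1
Divide both sides by -12: x = -1/12

x = -1/12


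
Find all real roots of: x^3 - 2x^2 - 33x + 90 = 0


Let p(x) = x^3 - 2x^2 - 33x + 90. By the rational root theorem (leading coefficient 1), any rational root is an integer divisor of 90: try ±1, ±2, ... in turn.
Test x = 1: value = 56 ≠ 0.
Test x = -1: value = 120 ≠ 0.
Test x = 2: value = 24 ≠ 0.
Test x = -2: value = 140 ≠ 0.
Test x = 3: value = 0 ✓, so (x - 3) is a factor.
Synthetic division by (x - 3): bring down 1; 1(3) - 2 = 1; 1(3) - 33 = -30; (-30)(3) + 90 = 0 → quotient x^2 + x - 30, remainder 0.
Solve the quadratic x^2 + x - 30 = 0: discriminant = 1^2 - 4(1)(-30) = 1 + 120 = 121.
sqrt(121) = 11, so x = (-1 ± 11)/2: x = 5 or x = -6.

x = -6, x = 3, x = 5


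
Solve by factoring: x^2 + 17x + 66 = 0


We need two numbers that multiply to 66 and add to 17.
Those numbers are 11 and 6 (since 11 * 6 = 66 and 11 + 6 = 17).
So x^2 + 17x + 66 = (x + 11)(x + 6) = 0
Setting each factor to zero: x = -11 or x = -6

x = -11, x = -6


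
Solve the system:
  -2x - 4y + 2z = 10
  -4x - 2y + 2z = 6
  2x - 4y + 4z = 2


Using Cramer's rule. Expand each determinant along the first row.
D  = (-2)*[(-2)*4 - 2*(-4)] - (-4)*[(-4)*4 - 2*2] + 2*[(-4)*(-4) - (-2)*2]
  = (-2)*(0) - (-4)*(-20) + 2*(20) = -40
Dx = 10*[(-2)*4 - 2*(-4)] - (-4)*[6*4 - 2*2] + 2*[6*(-4) - (-2)*2]
  = 10*(0) - (-4)*(20) + 2*(-20) = 40
Dy = (-2)*[6*4 - 2*2] - 10*[(-4)*4 - 2*2] + 2*[(-4)*2 - 6*2]
  = (-2)*(20) - 10*(-20) + 2*(-20) = 120
Dz = (-2)*[(-2)*2 - 6*(-4)] - (-4)*[(-4)*2 - 6*2] + 10*[(-4)*(-4) - (-2)*2]
  = (-2)*(20) - (-4)*(-20) + 10*(20) = 80
x = Dx/D = 40/-40 = -1, y = Dy/D = 120/-40 = -3, z = Dz/D = 80/-40 = -2
Check eq1: (-2)(-1) + (-4)(-3) + (2)(-2) = 10 = 10 ✓
Check eq2: (-4)(-1) + (-2)(-3) + (2)(-2) = 6 = 6 ✓
Check eq3: (2)(-1) + (-4)(-3) + (4)(-2) = 2 = 2 ✓

x = -1, y = -3, z = -2


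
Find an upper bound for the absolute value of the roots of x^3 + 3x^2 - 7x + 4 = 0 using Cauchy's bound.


Cauchy's bound: all roots r satisfy |r| <= 1 + max(|a_i/a_n|) for i = 0,...,n-1
where a_n is the leading coefficient.

Coefficients: [1, 3, -7, 4]
Leading coefficient a_n = 1
Ratios |a_i/a_n|: 3, 7, 4
Maximum ratio: 7
Cauchy's bound: |r| <= 1 + 7 = 8

Upper bound = 8


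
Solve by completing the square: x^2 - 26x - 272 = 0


Start: x^2 - 26x - 272 = 0
Move constant: x^2 - 26x = 272
Half of -26 is -13, squared is 169
Add 169 to both sides: x^2 - 26x + 169 = 441
(x - 13)^2 = 441
x - 13 = ±21
x = 13 + 21 = 34 or x = 13 - 21 = -8

x = -8, x = 34


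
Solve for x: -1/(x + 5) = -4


Multiply both sides by (x + 5): -1 = -4(x + 5)
Distribute: -1 = -4x - 20
-4x = -1 + 20 = 19
x = -19/4

x = -19/4


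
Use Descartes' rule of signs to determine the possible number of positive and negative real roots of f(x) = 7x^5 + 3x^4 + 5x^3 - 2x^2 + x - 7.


Descartes' rule of signs:

For positive roots, count sign changes in f(x) = 7x^5 + 3x^4 + 5x^3 - 2x^2 + x - 7:
Signs of coefficients: +, +, +, -, +, -
Number of sign changes: 3
Possible positive real roots: 3, 1

For negative roots, examine f(-x) = -7x^5 + 3x^4 - 5x^3 - 2x^2 - x - 7:
Signs of coefficients: -, +, -, -, -, -
Number of sign changes: 2
Possible negative real roots: 2, 0

Positive roots: 3 or 1; Negative roots: 2 or 0


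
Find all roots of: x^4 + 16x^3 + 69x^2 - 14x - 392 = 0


Let p(x) = x^4 + 16x^3 + 69x^2 - 14x - 392. By the rational root theorem (leading coefficient 1), any rational root is an integer divisor of 392: try ±1, ±2, ... in turn.
Test x = 1: value = -320 ≠ 0.
Test x = -1: value = -324 ≠ 0.
Test x = 2: value = 0 ✓, so (x - 2) is a factor.
Synthetic division by (x - 2): bring down 1; 1(2) + 16 = 18; 18(2) + 69 = 105; 105(2) - 14 = 196; 196(2) - 392 = 0 → quotient x^3 + 18x^2 + 105x + 196, remainder 0.
Continue with the quotient x^3 + 18x^2 + 105x + 196 (candidates must divide 196; re-test x = 2 first in case it repeats).
Test x = 2: value = 486 ≠ 0.
Test x = -2: value = 50 ≠ 0.
Test x = 4: value = 968 ≠ 0.
Test x = -4: value = 0 ✓, so (x + 4) is a factor.
Synthetic division by (x + 4): bring down 1; 1(-4) + 18 = 14; 14(-4) + 105 = 49; 49(-4) + 196 = 0 → quotient x^2 + 14x + 49, remainder 0.
Solve the quadratic x^2 + 14x + 49 = 0: discriminant = 14^2 - 4(1)(49) = 196 - 196 = 0.
Discriminant = 0, so a double root: x = -14/2 = -7.
Collecting all roots found:

x = -7 (multiplicity 2), x = -4, x = 2


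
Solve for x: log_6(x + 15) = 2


Convert to exponential form: x + 15 = 6^2 = 36
x = 36 - 15 = 21
Check: log_6(21 + 15) = log_6(36) = log_6(36) = 2 ✓

x = 21


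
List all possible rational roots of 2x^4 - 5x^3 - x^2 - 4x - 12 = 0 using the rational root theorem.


Rational root theorem: possible roots are ±p/q where:
  p divides the constant term (-12): p ∈ {1, 2, 3, 4, 6, 12}
  q divides the leading coefficient (2): q ∈ {1, 2}

All possible rational roots: -12, -6, -4, -3, -2, -3/2, -1, -1/2, 1/2, 1, 3/2, 2, 3, 4, 6, 12

-12, -6, -4, -3, -2, -3/2, -1, -1/2, 1/2, 1, 3/2, 2, 3, 4, 6, 12


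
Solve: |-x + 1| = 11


An absolute value equation |expr| = 11 gives two cases:
Case 1: -x + 1 = 11
  -x = 10, so x = -10
Case 2: -x + 1 = -11
  -x = -12, so x = 12

x = -10, x = 12


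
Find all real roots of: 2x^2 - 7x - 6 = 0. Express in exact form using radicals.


Using the quadratic formula: x = (-b ± sqrt(b^2 - 4ac)) / (2a)
Here a = 2, b = -7, c = -6
Discriminant = b^2 - 4ac = (-7)^2 - 4(2)(-6) = 49 + 48 = 97
Since discriminant = 97 > 0, there are two real roots.
x = (7 ± sqrt(97)) / 4
Numerically: x ≈ 4.2122 or x ≈ -0.7122

x = (7 + sqrt(97)) / 4 or x = (7 - sqrt(97)) / 4


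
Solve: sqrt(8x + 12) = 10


Square both sides: 8x + 12 = 10^2 = 100
8x = 100 - 12 = 88
x = 11
Check: sqrt(8*11 + 12) = sqrt(100) = 10 ✓

x = 11


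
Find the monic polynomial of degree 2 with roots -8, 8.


A monic polynomial with roots -8, 8 is:
p(x) = (x + 8)(x - 8)
After multiplying by (x + 8): x + 8
After multiplying by (x - 8): x^2 - 64

x^2 - 64


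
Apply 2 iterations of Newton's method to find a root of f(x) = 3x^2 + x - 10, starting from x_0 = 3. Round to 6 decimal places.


Newton's method: x_(n+1) = x_n - f(x_n)/f'(x_n)
f(x) = 3x^2 + x - 10
f'(x) = 6x + 1

Iteration 1:
  f(3.000000) = 20.000000
  f'(3.000000) = 19.000000
  x_1 = 3.000000 - (20.000000)/(19.000000) = 1.947368

Iteration 2:
  f(1.947368) = 3.324100
  f'(1.947368) = 12.684211
  x_2 = 1.947368 - (3.324100)/(12.684211) = 1.685302

x_2 = 1.685302


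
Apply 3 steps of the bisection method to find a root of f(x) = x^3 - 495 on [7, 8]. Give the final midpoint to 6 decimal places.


f(x) = x^3 - 495
f(7) = -152 < 0
f(8) = 17 > 0

Step 1: midpoint = (7.000000 + 8.000000)/2 = 7.500000
  f(7.500000) = -73.125000
  f(mid) < 0, so root is in [7.500000, 8.000000]

Step 2: midpoint = (7.500000 + 8.000000)/2 = 7.750000
  f(7.750000) = -29.515625
  f(mid) < 0, so root is in [7.750000, 8.000000]

Step 3: midpoint = (7.750000 + 8.000000)/2 = 7.875000
  f(7.875000) = -6.626953
  f(mid) < 0, so root is in [7.875000, 8.000000]

midpoint = 7.875000


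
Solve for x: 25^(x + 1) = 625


Express both sides with the same base.
625 = 25^2
Since the bases match, equate exponents: x + 1 = 2
So x = 2 - (1) = 1

x = 1


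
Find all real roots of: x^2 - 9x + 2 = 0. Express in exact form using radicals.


Using the quadratic formula: x = (-b ± sqrt(b^2 - 4ac)) / (2a)
Here a = 1, b = -9, c = 2
Discriminant = b^2 - 4ac = (-9)^2 - 4(1)(2) = 81 - 8 = 73
Since discriminant = 73 > 0, there are two real roots.
x = (9 ± sqrt(73)) / 2
Numerically: x ≈ 8.7720 or x ≈ 0.2280

x = (9 + sqrt(73)) / 2 or x = (9 - sqrt(73)) / 2


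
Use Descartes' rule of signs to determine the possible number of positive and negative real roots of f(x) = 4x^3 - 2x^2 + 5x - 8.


Descartes' rule of signs:

For positive roots, count sign changes in f(x) = 4x^3 - 2x^2 + 5x - 8:
Signs of coefficients: +, -, +, -
Number of sign changes: 3
Possible positive real roots: 3, 1

For negative roots, examine f(-x) = -4x^3 - 2x^2 - 5x - 8:
Signs of coefficients: -, -, -, -
Number of sign changes: 0
Possible negative real roots: 0

Positive roots: 3 or 1; Negative roots: 0
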